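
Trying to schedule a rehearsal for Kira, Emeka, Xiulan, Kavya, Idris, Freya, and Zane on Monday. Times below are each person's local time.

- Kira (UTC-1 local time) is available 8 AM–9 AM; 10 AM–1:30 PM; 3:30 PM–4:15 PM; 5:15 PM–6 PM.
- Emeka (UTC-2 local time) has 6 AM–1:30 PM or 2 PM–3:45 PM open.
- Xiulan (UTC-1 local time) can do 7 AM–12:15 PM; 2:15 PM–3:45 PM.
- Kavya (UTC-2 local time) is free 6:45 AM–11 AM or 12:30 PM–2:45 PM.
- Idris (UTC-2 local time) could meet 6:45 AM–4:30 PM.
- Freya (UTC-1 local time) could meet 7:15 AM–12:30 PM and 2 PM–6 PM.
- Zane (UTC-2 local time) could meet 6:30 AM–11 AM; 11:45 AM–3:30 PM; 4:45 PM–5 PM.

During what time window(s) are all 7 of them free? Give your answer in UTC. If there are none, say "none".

Kira in UTC: 09:00-10:00, 11:00-14:30, 16:30-17:15, 18:15-19:00 (add 1h to convert from UTC-1).
Emeka in UTC: 08:00-15:30, 16:00-17:45 (add 2h to convert from UTC-2).
Xiulan in UTC: 08:00-13:15, 15:15-16:45 (add 1h to convert from UTC-1).
Kavya in UTC: 08:45-13:00, 14:30-16:45 (add 2h to convert from UTC-2).
Idris in UTC: 08:45-18:30 (add 2h to convert from UTC-2).
Freya in UTC: 08:15-13:30, 15:00-19:00 (add 1h to convert from UTC-1).
Zane in UTC: 08:30-13:00, 13:45-17:30, 18:45-19:00 (add 2h to convert from UTC-2).
Kira ∩ Emeka: 09:00-10:00, 11:00-14:30, 16:30-17:15.
Kira ∩ Emeka ∩ Xiulan: 09:00-10:00, 11:00-13:15, 16:30-16:45.
Kira ∩ Emeka ∩ Xiulan ∩ Kavya: 09:00-10:00, 11:00-13:00, 16:30-16:45.
Kira ∩ Emeka ∩ Xiulan ∩ Kavya ∩ Idris: 09:00-10:00, 11:00-13:00, 16:30-16:45.
Kira ∩ Emeka ∩ Xiulan ∩ Kavya ∩ Idris ∩ Freya: 09:00-10:00, 11:00-13:00, 16:30-16:45.
Kira ∩ Emeka ∩ Xiulan ∩ Kavya ∩ Idris ∩ Freya ∩ Zane: 09:00-10:00, 11:00-13:00, 16:30-16:45.

09:00-10:00, 11:00-13:00, 16:30-16:45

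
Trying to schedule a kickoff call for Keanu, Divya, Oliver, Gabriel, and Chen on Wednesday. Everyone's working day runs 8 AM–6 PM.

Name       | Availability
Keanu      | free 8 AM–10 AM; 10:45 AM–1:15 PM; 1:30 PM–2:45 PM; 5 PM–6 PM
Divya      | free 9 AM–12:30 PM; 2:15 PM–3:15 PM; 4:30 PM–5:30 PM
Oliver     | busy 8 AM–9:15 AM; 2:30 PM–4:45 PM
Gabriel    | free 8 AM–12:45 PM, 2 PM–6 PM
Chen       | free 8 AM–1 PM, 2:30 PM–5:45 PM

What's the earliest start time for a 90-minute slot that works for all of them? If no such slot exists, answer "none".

10:45

Keanu free: 08:00-10:00, 10:45-13:15, 13:30-14:45, 17:00-18:00.
Divya free: 09:00-12:30, 14:15-15:15, 16:30-17:30.
Oliver free: 09:15-14:30, 16:45-18:00 (invert busy blocks within the working day).
Gabriel free: 08:00-12:45, 14:00-18:00.
Chen free: 08:00-13:00, 14:30-17:45.
Keanu ∩ Divya: 09:00-10:00, 10:45-12:30, 14:15-14:45, 17:00-17:30.
Keanu ∩ Divya ∩ Oliver: 09:15-10:00, 10:45-12:30, 14:15-14:30, 17:00-17:30.
Keanu ∩ Divya ∩ Oliver ∩ Gabriel: 09:15-10:00, 10:45-12:30, 14:15-14:30, 17:00-17:30.
Keanu ∩ Divya ∩ Oliver ∩ Gabriel ∩ Chen: 09:15-10:00, 10:45-12:30, 17:00-17:30.
So the common availability across everyone is 09:15-10:00, 10:45-12:30, 17:00-17:30.
The first common window of at least 90 minutes is 10:45-12:30, so the earliest start is 10:45.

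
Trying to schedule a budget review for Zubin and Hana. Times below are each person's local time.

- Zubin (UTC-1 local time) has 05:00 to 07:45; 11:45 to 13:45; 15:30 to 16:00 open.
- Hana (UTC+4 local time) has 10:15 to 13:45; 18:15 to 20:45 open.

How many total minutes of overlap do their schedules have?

Zubin in UTC: 06:00-08:45, 12:45-14:45, 16:30-17:00 (add 1h to convert from UTC-1).
Hana in UTC: 06:15-09:45, 14:15-16:45 (subtract 4h to convert from UTC+4).
Zubin ∩ Hana: 06:15-08:45, 14:15-14:45, 16:30-16:45.
Summing the common windows: 150 + 30 + 15 = 195 minutes.

195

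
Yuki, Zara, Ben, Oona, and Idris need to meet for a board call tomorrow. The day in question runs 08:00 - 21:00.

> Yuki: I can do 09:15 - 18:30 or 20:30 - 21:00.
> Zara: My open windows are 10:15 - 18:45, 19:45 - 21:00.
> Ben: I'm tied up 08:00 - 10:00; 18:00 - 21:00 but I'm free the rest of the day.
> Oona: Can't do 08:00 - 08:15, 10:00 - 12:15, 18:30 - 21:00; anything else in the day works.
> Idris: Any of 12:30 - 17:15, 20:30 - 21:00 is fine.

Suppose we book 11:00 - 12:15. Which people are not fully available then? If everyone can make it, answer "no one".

Yuki free: 09:15-18:30, 20:30-21:00.
Zara free: 10:15-18:45, 19:45-21:00.
Ben free: 10:00-18:00 (invert busy blocks within the working day).
Oona free: 08:15-10:00, 12:15-18:30 (invert busy blocks within the working day).
Idris free: 12:30-17:15, 20:30-21:00.
Yuki: free for 11:00-12:15. Zara: free for 11:00-12:15. Ben: free for 11:00-12:15. Oona: not fully free for 11:00-12:15. Idris: not fully free for 11:00-12:15.

Idris, Oona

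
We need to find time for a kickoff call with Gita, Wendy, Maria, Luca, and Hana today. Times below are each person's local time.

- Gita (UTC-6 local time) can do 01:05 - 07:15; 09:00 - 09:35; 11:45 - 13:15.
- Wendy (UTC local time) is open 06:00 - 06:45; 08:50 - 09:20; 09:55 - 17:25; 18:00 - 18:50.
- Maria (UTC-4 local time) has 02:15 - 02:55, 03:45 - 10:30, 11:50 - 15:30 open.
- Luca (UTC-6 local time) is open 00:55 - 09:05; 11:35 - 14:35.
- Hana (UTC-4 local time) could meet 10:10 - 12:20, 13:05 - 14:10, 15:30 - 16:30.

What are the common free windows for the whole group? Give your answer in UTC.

Gita in UTC: 07:05-13:15, 15:00-15:35, 17:45-19:15 (add 6h to convert from UTC-6).
Wendy in UTC: 06:00-06:45, 08:50-09:20, 09:55-17:25, 18:00-18:50.
Maria in UTC: 06:15-06:55, 07:45-14:30, 15:50-19:30 (add 4h to convert from UTC-4).
Luca in UTC: 06:55-15:05, 17:35-20:35 (add 6h to convert from UTC-6).
Hana in UTC: 14:10-16:20, 17:05-18:10, 19:30-20:30 (add 4h to convert from UTC-4).
Gita ∩ Wendy: 08:50-09:20, 09:55-13:15, 15:00-15:35, 18:00-18:50.
Gita ∩ Wendy ∩ Maria: 08:50-09:20, 09:55-13:15, 18:00-18:50.
Gita ∩ Wendy ∩ Maria ∩ Luca: 08:50-09:20, 09:55-13:15, 18:00-18:50.
Gita ∩ Wendy ∩ Maria ∩ Luca ∩ Hana: 18:00-18:10.
Those are the intersection windows.

18:00-18:10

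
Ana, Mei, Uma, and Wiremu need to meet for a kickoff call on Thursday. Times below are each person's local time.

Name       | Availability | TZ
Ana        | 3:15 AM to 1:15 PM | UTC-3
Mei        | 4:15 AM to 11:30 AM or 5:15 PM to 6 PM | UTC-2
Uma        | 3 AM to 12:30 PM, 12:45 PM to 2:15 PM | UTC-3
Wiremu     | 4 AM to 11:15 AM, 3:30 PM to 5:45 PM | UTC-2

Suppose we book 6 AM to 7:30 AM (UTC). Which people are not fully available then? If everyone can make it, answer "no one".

Ana, Mei

Ana in UTC: 06:15-16:15 (add 3h to convert from UTC-3).
Mei in UTC: 06:15-13:30, 19:15-20:00 (add 2h to convert from UTC-2).
Uma in UTC: 06:00-15:30, 15:45-17:15 (add 3h to convert from UTC-3).
Wiremu in UTC: 06:00-13:15, 17:30-19:45 (add 2h to convert from UTC-2).
Ana: not fully free for 06:00-07:30. Mei: not fully free for 06:00-07:30. Uma: free for 06:00-07:30. Wiremu: free for 06:00-07:30.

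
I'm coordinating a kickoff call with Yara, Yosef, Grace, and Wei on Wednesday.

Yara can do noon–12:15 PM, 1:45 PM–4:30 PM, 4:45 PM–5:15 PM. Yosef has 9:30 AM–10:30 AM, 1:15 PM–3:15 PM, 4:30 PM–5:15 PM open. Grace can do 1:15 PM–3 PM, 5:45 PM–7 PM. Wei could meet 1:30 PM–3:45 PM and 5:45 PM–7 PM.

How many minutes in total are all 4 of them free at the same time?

75

Yara ∩ Yosef: 13:45-15:15, 16:45-17:15.
Yara ∩ Yosef ∩ Grace: 13:45-15:00.
Yara ∩ Yosef ∩ Grace ∩ Wei: 13:45-15:00.
That's a single block of 75 minutes.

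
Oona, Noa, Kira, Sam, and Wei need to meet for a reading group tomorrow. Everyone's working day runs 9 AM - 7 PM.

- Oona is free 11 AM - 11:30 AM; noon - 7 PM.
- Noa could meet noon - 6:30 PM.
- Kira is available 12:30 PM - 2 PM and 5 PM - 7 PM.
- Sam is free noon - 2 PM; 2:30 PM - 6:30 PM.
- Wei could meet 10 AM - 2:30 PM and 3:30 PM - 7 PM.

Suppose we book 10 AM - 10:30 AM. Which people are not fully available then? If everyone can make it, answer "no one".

Oona: not fully free for 10:00-10:30. Noa: not fully free for 10:00-10:30. Kira: not fully free for 10:00-10:30. Sam: not fully free for 10:00-10:30. Wei: free for 10:00-10:30.

Kira, Noa, Oona, Sam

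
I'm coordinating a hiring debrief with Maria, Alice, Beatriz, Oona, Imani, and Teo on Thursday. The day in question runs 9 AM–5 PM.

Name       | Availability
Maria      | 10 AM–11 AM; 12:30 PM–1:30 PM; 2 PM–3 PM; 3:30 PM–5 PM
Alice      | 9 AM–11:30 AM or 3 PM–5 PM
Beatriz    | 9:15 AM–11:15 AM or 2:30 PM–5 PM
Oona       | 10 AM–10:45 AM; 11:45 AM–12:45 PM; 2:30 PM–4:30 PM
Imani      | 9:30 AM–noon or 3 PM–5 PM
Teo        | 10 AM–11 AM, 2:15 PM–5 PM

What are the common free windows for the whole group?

10:00-10:45, 15:30-16:30

Maria ∩ Alice: 10:00-11:00, 15:30-17:00.
Maria ∩ Alice ∩ Beatriz: 10:00-11:00, 15:30-17:00.
Maria ∩ Alice ∩ Beatriz ∩ Oona: 10:00-10:45, 15:30-16:30.
Maria ∩ Alice ∩ Beatriz ∩ Oona ∩ Imani: 10:00-10:45, 15:30-16:30.
Maria ∩ Alice ∩ Beatriz ∩ Oona ∩ Imani ∩ Teo: 10:00-10:45, 15:30-16:30.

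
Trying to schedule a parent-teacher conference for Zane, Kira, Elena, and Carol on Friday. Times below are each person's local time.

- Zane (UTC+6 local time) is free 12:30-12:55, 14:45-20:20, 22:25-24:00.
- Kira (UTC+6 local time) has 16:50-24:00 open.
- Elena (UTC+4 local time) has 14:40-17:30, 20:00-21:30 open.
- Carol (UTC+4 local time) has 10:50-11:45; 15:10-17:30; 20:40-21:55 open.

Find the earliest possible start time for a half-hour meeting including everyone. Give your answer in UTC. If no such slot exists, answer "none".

Zane in UTC: 06:30-06:55, 08:45-14:20, 16:25-18:00 (subtract 6h to convert from UTC+6).
Kira in UTC: 10:50-18:00 (subtract 6h to convert from UTC+6).
Elena in UTC: 10:40-13:30, 16:00-17:30 (subtract 4h to convert from UTC+4).
Carol in UTC: 06:50-07:45, 11:10-13:30, 16:40-17:55 (subtract 4h to convert from UTC+4).
Zane ∩ Kira: 10:50-14:20, 16:25-18:00.
Zane ∩ Kira ∩ Elena: 10:50-13:30, 16:25-17:30.
Zane ∩ Kira ∩ Elena ∩ Carol: 11:10-13:30, 16:40-17:30.
The first common window of at least 30 minutes is 11:10-13:30, so the earliest start is 11:10.

11:10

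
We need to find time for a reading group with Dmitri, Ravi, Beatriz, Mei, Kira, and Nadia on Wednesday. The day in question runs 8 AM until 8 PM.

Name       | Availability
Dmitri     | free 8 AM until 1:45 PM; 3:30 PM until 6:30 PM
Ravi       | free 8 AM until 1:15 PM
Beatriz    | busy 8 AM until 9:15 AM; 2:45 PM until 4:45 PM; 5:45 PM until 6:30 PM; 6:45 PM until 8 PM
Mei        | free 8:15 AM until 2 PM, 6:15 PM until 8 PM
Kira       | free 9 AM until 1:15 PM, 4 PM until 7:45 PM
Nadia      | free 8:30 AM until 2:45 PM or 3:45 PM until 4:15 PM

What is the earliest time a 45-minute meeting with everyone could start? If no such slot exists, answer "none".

09:15

Dmitri free: 08:00-13:45, 15:30-18:30.
Ravi free: 08:00-13:15.
Beatriz free: 09:15-14:45, 16:45-17:45, 18:30-18:45 (invert busy blocks within the working day).
Mei free: 08:15-14:00, 18:15-20:00.
Kira free: 09:00-13:15, 16:00-19:45.
Nadia free: 08:30-14:45, 15:45-16:15.
Dmitri ∩ Ravi: 08:00-13:15.
Dmitri ∩ Ravi ∩ Beatriz: 09:15-13:15.
Dmitri ∩ Ravi ∩ Beatriz ∩ Mei: 09:15-13:15.
Dmitri ∩ Ravi ∩ Beatriz ∩ Mei ∩ Kira: 09:15-13:15.
Dmitri ∩ Ravi ∩ Beatriz ∩ Mei ∩ Kira ∩ Nadia: 09:15-13:15.
So the common availability across everyone is 09:15-13:15.
The first common window of at least 45 minutes is 09:15-13:15, so the earliest start is 09:15.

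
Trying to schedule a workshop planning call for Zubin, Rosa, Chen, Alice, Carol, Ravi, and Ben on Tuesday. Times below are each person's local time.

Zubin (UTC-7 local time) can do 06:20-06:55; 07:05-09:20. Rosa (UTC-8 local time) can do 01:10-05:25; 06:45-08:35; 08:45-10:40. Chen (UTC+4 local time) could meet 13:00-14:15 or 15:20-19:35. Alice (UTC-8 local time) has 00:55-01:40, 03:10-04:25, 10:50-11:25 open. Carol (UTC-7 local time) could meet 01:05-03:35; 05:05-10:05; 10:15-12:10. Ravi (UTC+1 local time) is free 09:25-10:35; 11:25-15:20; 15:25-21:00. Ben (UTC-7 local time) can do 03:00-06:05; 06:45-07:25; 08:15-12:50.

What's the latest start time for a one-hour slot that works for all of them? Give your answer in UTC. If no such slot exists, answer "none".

Zubin in UTC: 13:20-13:55, 14:05-16:20 (add 7h to convert from UTC-7).
Rosa in UTC: 09:10-13:25, 14:45-16:35, 16:45-18:40 (add 8h to convert from UTC-8).
Chen in UTC: 09:00-10:15, 11:20-15:35 (subtract 4h to convert from UTC+4).
Alice in UTC: 08:55-09:40, 11:10-12:25, 18:50-19:25 (add 8h to convert from UTC-8).
Carol in UTC: 08:05-10:35, 12:05-17:05, 17:15-19:10 (add 7h to convert from UTC-7).
Ravi in UTC: 08:25-09:35, 10:25-14:20, 14:25-20:00 (subtract 1h to convert from UTC+1).
Ben in UTC: 10:00-13:05, 13:45-14:25, 15:15-19:50 (add 7h to convert from UTC-7).
Zubin ∩ Rosa: 13:20-13:25, 14:45-16:20.
Zubin ∩ Rosa ∩ Chen: 13:20-13:25, 14:45-15:35.
Zubin ∩ Rosa ∩ Chen ∩ Alice: ∅.
Zubin ∩ Rosa ∩ Chen ∩ Alice ∩ Carol: ∅.
Zubin ∩ Rosa ∩ Chen ∩ Alice ∩ Carol ∩ Ravi: ∅.
Zubin ∩ Rosa ∩ Chen ∩ Alice ∩ Carol ∩ Ravi ∩ Ben: ∅.
There is no time when everyone is free.
No common window is at least 60 minutes long.

none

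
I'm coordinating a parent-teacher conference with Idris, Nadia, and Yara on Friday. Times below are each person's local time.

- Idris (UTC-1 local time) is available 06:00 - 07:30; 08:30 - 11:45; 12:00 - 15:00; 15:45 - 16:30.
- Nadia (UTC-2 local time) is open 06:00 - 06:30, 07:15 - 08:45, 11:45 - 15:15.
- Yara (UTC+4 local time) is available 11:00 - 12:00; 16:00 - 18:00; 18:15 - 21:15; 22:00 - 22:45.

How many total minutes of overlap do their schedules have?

150

Idris in UTC: 07:00-08:30, 09:30-12:45, 13:00-16:00, 16:45-17:30 (add 1h to convert from UTC-1).
Nadia in UTC: 08:00-08:30, 09:15-10:45, 13:45-17:15 (add 2h to convert from UTC-2).
Yara in UTC: 07:00-08:00, 12:00-14:00, 14:15-17:15, 18:00-18:45 (subtract 4h to convert from UTC+4).
Idris ∩ Nadia: 08:00-08:30, 09:30-10:45, 13:45-16:00, 16:45-17:15.
Idris ∩ Nadia ∩ Yara: 13:45-14:00, 14:15-16:00, 16:45-17:15.
Summing the common windows: 15 + 105 + 30 = 150 minutes.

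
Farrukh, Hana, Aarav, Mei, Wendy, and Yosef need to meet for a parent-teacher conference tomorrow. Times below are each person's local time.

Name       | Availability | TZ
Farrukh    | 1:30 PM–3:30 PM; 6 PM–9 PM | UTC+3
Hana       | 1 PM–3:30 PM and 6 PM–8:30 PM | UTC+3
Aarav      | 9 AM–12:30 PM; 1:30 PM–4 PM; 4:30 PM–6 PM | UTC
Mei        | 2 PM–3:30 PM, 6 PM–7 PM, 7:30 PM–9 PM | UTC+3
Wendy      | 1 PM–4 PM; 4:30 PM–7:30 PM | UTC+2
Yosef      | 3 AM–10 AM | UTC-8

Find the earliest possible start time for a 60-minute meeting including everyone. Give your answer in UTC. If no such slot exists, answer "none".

11:00

Farrukh in UTC: 10:30-12:30, 15:00-18:00 (subtract 3h to convert from UTC+3).
Hana in UTC: 10:00-12:30, 15:00-17:30 (subtract 3h to convert from UTC+3).
Aarav in UTC: 09:00-12:30, 13:30-16:00, 16:30-18:00.
Mei in UTC: 11:00-12:30, 15:00-16:00, 16:30-18:00 (subtract 3h to convert from UTC+3).
Wendy in UTC: 11:00-14:00, 14:30-17:30 (subtract 2h to convert from UTC+2).
Yosef in UTC: 11:00-18:00 (add 8h to convert from UTC-8).
Farrukh ∩ Hana: 10:30-12:30, 15:00-17:30.
Farrukh ∩ Hana ∩ Aarav: 10:30-12:30, 15:00-16:00, 16:30-17:30.
Farrukh ∩ Hana ∩ Aarav ∩ Mei: 11:00-12:30, 15:00-16:00, 16:30-17:30.
Farrukh ∩ Hana ∩ Aarav ∩ Mei ∩ Wendy: 11:00-12:30, 15:00-16:00, 16:30-17:30.
Farrukh ∩ Hana ∩ Aarav ∩ Mei ∩ Wendy ∩ Yosef: 11:00-12:30, 15:00-16:00, 16:30-17:30.
The first common window of at least 60 minutes is 11:00-12:30, so the earliest start is 11:00.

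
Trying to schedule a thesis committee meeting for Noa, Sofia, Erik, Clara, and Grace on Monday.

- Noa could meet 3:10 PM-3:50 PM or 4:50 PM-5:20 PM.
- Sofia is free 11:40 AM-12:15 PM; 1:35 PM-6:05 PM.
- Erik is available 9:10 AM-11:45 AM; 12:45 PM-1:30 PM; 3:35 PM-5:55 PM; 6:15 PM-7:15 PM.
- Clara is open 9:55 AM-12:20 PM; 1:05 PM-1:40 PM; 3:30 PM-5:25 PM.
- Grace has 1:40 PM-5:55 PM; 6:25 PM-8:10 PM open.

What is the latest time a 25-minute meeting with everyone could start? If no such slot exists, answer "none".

16:55

Noa ∩ Sofia: 15:10-15:50, 16:50-17:20.
Noa ∩ Sofia ∩ Erik: 15:35-15:50, 16:50-17:20.
Noa ∩ Sofia ∩ Erik ∩ Clara: 15:35-15:50, 16:50-17:20.
Noa ∩ Sofia ∩ Erik ∩ Clara ∩ Grace: 15:35-15:50, 16:50-17:20.
The last common window of at least 25 minutes is 16:50-17:20; a 25-minute meeting can start as late as 16:55 and still end by 17:20.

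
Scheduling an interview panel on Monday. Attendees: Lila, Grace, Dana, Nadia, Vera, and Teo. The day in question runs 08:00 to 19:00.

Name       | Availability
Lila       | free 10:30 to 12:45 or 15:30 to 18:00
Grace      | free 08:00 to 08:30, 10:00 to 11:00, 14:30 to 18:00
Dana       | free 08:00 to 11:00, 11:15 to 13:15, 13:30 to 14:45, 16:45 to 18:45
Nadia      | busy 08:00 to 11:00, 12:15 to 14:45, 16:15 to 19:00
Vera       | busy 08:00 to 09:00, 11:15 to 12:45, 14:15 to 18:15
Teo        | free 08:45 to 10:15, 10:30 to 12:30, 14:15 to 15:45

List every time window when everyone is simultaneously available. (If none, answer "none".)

none

Lila free: 10:30-12:45, 15:30-18:00.
Grace free: 08:00-08:30, 10:00-11:00, 14:30-18:00.
Dana free: 08:00-11:00, 11:15-13:15, 13:30-14:45, 16:45-18:45.
Nadia free: 11:00-12:15, 14:45-16:15 (invert busy blocks within the working day).
Vera free: 09:00-11:15, 12:45-14:15, 18:15-19:00 (invert busy blocks within the working day).
Teo free: 08:45-10:15, 10:30-12:30, 14:15-15:45.
Lila ∩ Grace: 10:30-11:00, 15:30-18:00.
Lila ∩ Grace ∩ Dana: 10:30-11:00, 16:45-18:00.
Lila ∩ Grace ∩ Dana ∩ Nadia: ∅.
Lila ∩ Grace ∩ Dana ∩ Nadia ∩ Vera: ∅.
Lila ∩ Grace ∩ Dana ∩ Nadia ∩ Vera ∩ Teo: ∅.
There is no time when everyone is free.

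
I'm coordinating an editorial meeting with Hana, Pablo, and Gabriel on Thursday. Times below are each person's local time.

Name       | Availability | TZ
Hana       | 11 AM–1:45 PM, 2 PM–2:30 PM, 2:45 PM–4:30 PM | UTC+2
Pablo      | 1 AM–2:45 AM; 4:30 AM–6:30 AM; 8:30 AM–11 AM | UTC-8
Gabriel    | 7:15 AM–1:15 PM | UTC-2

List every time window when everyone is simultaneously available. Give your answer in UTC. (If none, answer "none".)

Hana in UTC: 09:00-11:45, 12:00-12:30, 12:45-14:30 (subtract 2h to convert from UTC+2).
Pablo in UTC: 09:00-10:45, 12:30-14:30, 16:30-19:00 (add 8h to convert from UTC-8).
Gabriel in UTC: 09:15-15:15 (add 2h to convert from UTC-2).
Hana ∩ Pablo: 09:00-10:45, 12:45-14:30.
Hana ∩ Pablo ∩ Gabriel: 09:15-10:45, 12:45-14:30.
Those are the intersection windows.

09:15-10:45, 12:45-14:30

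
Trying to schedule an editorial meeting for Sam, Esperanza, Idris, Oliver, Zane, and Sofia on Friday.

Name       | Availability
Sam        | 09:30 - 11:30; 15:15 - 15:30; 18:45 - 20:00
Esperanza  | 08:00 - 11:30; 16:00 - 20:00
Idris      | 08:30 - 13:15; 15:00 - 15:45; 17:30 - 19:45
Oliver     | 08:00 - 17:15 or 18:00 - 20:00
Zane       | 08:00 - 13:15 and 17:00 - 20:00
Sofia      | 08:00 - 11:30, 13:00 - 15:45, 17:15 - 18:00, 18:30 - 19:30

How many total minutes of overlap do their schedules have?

165

Sam ∩ Esperanza: 09:30-11:30, 18:45-20:00.
Sam ∩ Esperanza ∩ Idris: 09:30-11:30, 18:45-19:45.
Sam ∩ Esperanza ∩ Idris ∩ Oliver: 09:30-11:30, 18:45-19:45.
Sam ∩ Esperanza ∩ Idris ∩ Oliver ∩ Zane: 09:30-11:30, 18:45-19:45.
Sam ∩ Esperanza ∩ Idris ∩ Oliver ∩ Zane ∩ Sofia: 09:30-11:30, 18:45-19:30.
Those are the intersection windows.
Summing the common windows: 120 + 45 = 165 minutes.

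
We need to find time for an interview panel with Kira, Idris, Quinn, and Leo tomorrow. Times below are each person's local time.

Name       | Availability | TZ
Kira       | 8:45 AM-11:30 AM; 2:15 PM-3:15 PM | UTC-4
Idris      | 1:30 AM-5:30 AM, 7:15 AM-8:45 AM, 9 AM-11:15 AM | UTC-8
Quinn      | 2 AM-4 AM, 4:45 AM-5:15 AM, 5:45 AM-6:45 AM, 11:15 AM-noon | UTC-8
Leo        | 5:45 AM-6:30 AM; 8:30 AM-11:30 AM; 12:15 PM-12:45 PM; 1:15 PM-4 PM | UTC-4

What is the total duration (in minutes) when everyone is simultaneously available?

30

Kira in UTC: 12:45-15:30, 18:15-19:15 (add 4h to convert from UTC-4).
Idris in UTC: 09:30-13:30, 15:15-16:45, 17:00-19:15 (add 8h to convert from UTC-8).
Quinn in UTC: 10:00-12:00, 12:45-13:15, 13:45-14:45, 19:15-20:00 (add 8h to convert from UTC-8).
Leo in UTC: 09:45-10:30, 12:30-15:30, 16:15-16:45, 17:15-20:00 (add 4h to convert from UTC-4).
Kira ∩ Idris: 12:45-13:30, 15:15-15:30, 18:15-19:15.
Kira ∩ Idris ∩ Quinn: 12:45-13:15.
Kira ∩ Idris ∩ Quinn ∩ Leo: 12:45-13:15.
That's a single block of 30 minutes.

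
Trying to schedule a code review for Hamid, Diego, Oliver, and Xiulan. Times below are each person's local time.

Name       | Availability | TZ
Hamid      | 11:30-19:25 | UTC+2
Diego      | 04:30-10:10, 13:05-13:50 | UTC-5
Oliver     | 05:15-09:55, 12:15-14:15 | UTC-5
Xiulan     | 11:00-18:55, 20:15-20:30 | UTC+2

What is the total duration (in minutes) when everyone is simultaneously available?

Hamid in UTC: 09:30-17:25 (subtract 2h to convert from UTC+2).
Diego in UTC: 09:30-15:10, 18:05-18:50 (add 5h to convert from UTC-5).
Oliver in UTC: 10:15-14:55, 17:15-19:15 (add 5h to convert from UTC-5).
Xiulan in UTC: 09:00-16:55, 18:15-18:30 (subtract 2h to convert from UTC+2).
Hamid ∩ Diego: 09:30-15:10.
Hamid ∩ Diego ∩ Oliver: 10:15-14:55.
Hamid ∩ Diego ∩ Oliver ∩ Xiulan: 10:15-14:55.
So the common availability across everyone is 10:15-14:55.
That's a single block of 280 minutes.

280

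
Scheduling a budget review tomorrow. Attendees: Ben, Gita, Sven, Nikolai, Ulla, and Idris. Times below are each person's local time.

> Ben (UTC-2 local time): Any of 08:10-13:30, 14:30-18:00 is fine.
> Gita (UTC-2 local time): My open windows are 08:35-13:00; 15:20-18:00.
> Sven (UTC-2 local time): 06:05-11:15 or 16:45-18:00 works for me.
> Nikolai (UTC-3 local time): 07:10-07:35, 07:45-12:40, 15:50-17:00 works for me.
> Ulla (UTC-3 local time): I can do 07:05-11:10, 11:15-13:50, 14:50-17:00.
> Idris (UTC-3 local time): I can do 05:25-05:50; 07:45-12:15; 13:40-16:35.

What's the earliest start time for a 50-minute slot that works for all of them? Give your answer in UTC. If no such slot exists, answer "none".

10:45

Ben in UTC: 10:10-15:30, 16:30-20:00 (add 2h to convert from UTC-2).
Gita in UTC: 10:35-15:00, 17:20-20:00 (add 2h to convert from UTC-2).
Sven in UTC: 08:05-13:15, 18:45-20:00 (add 2h to convert from UTC-2).
Nikolai in UTC: 10:10-10:35, 10:45-15:40, 18:50-20:00 (add 3h to convert from UTC-3).
Ulla in UTC: 10:05-14:10, 14:15-16:50, 17:50-20:00 (add 3h to convert from UTC-3).
Idris in UTC: 08:25-08:50, 10:45-15:15, 16:40-19:35 (add 3h to convert from UTC-3).
Ben ∩ Gita: 10:35-15:00, 17:20-20:00.
Ben ∩ Gita ∩ Sven: 10:35-13:15, 18:45-20:00.
Ben ∩ Gita ∩ Sven ∩ Nikolai: 10:45-13:15, 18:50-20:00.
Ben ∩ Gita ∩ Sven ∩ Nikolai ∩ Ulla: 10:45-13:15, 18:50-20:00.
Ben ∩ Gita ∩ Sven ∩ Nikolai ∩ Ulla ∩ Idris: 10:45-13:15, 18:50-19:35.
The first common window of at least 50 minutes is 10:45-13:15, so the earliest start is 10:45.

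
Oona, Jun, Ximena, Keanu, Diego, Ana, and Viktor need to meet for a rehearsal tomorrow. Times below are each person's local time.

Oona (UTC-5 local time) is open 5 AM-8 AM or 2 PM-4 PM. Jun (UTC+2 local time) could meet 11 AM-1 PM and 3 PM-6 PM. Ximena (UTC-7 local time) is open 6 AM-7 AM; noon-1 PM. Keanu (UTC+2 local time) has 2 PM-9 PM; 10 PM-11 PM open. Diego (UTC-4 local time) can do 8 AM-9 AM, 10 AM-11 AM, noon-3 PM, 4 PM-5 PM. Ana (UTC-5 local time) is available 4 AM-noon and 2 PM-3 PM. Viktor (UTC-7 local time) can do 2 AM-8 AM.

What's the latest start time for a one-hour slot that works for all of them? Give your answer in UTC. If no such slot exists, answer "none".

none

Oona in UTC: 10:00-13:00, 19:00-21:00 (add 5h to convert from UTC-5).
Jun in UTC: 09:00-11:00, 13:00-16:00 (subtract 2h to convert from UTC+2).
Ximena in UTC: 13:00-14:00, 19:00-20:00 (add 7h to convert from UTC-7).
Keanu in UTC: 12:00-19:00, 20:00-21:00 (subtract 2h to convert from UTC+2).
Diego in UTC: 12:00-13:00, 14:00-15:00, 16:00-19:00, 20:00-21:00 (add 4h to convert from UTC-4).
Ana in UTC: 09:00-17:00, 19:00-20:00 (add 5h to convert from UTC-5).
Viktor in UTC: 09:00-15:00 (add 7h to convert from UTC-7).
Oona ∩ Jun: 10:00-11:00.
Oona ∩ Jun ∩ Ximena: ∅.
Oona ∩ Jun ∩ Ximena ∩ Keanu: ∅.
Oona ∩ Jun ∩ Ximena ∩ Keanu ∩ Diego: ∅.
Oona ∩ Jun ∩ Ximena ∩ Keanu ∩ Diego ∩ Ana: ∅.
Oona ∩ Jun ∩ Ximena ∩ Keanu ∩ Diego ∩ Ana ∩ Viktor: ∅.
There is no time when everyone is free.
No common window is at least 60 minutes long.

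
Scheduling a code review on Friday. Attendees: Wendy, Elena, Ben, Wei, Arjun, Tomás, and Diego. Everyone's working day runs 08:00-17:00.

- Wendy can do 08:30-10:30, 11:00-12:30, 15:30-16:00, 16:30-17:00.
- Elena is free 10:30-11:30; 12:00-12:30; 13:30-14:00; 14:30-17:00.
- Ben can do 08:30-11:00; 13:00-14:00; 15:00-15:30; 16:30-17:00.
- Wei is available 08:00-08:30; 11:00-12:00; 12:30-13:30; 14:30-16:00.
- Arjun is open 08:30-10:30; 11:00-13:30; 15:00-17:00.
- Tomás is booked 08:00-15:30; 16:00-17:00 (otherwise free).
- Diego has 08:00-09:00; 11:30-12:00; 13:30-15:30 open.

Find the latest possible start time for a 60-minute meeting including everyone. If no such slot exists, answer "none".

Wendy free: 08:30-10:30, 11:00-12:30, 15:30-16:00, 16:30-17:00.
Elena free: 10:30-11:30, 12:00-12:30, 13:30-14:00, 14:30-17:00.
Ben free: 08:30-11:00, 13:00-14:00, 15:00-15:30, 16:30-17:00.
Wei free: 08:00-08:30, 11:00-12:00, 12:30-13:30, 14:30-16:00.
Arjun free: 08:30-10:30, 11:00-13:30, 15:00-17:00.
Tomás free: 15:30-16:00 (invert busy blocks within the working day).
Diego free: 08:00-09:00, 11:30-12:00, 13:30-15:30.
Wendy ∩ Elena: 11:00-11:30, 12:00-12:30, 15:30-16:00, 16:30-17:00.
Wendy ∩ Elena ∩ Ben: 16:30-17:00.
Wendy ∩ Elena ∩ Ben ∩ Wei: ∅.
Wendy ∩ Elena ∩ Ben ∩ Wei ∩ Arjun: ∅.
Wendy ∩ Elena ∩ Ben ∩ Wei ∩ Arjun ∩ Tomás: ∅.
Wendy ∩ Elena ∩ Ben ∩ Wei ∩ Arjun ∩ Tomás ∩ Diego: ∅.
There is no time when everyone is free.
No common window is at least 60 minutes long.

none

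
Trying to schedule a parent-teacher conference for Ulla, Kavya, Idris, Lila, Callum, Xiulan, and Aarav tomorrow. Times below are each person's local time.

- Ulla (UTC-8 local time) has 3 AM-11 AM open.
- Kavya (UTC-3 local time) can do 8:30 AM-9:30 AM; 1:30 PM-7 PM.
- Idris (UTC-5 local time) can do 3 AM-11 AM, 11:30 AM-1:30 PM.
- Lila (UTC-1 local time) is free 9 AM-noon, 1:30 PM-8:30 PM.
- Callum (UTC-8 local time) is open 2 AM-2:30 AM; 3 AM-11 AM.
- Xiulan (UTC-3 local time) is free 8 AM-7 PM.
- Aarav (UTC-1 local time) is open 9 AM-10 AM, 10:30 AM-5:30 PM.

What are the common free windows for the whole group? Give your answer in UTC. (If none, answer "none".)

11:30-12:30, 16:30-18:30

Ulla in UTC: 11:00-19:00 (add 8h to convert from UTC-8).
Kavya in UTC: 11:30-12:30, 16:30-22:00 (add 3h to convert from UTC-3).
Idris in UTC: 08:00-16:00, 16:30-18:30 (add 5h to convert from UTC-5).
Lila in UTC: 10:00-13:00, 14:30-21:30 (add 1h to convert from UTC-1).
Callum in UTC: 10:00-10:30, 11:00-19:00 (add 8h to convert from UTC-8).
Xiulan in UTC: 11:00-22:00 (add 3h to convert from UTC-3).
Aarav in UTC: 10:00-11:00, 11:30-18:30 (add 1h to convert from UTC-1).
Ulla ∩ Kavya: 11:30-12:30, 16:30-19:00.
Ulla ∩ Kavya ∩ Idris: 11:30-12:30, 16:30-18:30.
Ulla ∩ Kavya ∩ Idris ∩ Lila: 11:30-12:30, 16:30-18:30.
Ulla ∩ Kavya ∩ Idris ∩ Lila ∩ Callum: 11:30-12:30, 16:30-18:30.
Ulla ∩ Kavya ∩ Idris ∩ Lila ∩ Callum ∩ Xiulan: 11:30-12:30, 16:30-18:30.
Ulla ∩ Kavya ∩ Idris ∩ Lila ∩ Callum ∩ Xiulan ∩ Aarav: 11:30-12:30, 16:30-18:30.
Those are the intersection windows.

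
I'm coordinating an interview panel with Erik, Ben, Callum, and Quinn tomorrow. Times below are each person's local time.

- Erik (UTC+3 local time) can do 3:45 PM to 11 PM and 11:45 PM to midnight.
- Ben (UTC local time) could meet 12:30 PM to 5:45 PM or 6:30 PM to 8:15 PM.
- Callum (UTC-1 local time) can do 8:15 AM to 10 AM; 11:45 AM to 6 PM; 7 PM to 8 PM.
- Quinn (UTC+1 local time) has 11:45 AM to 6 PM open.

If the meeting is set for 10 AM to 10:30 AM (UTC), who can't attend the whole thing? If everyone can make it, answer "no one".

Erik in UTC: 12:45-20:00, 20:45-21:00 (subtract 3h to convert from UTC+3).
Ben in UTC: 12:30-17:45, 18:30-20:15.
Callum in UTC: 09:15-11:00, 12:45-19:00, 20:00-21:00 (add 1h to convert from UTC-1).
Quinn in UTC: 10:45-17:00 (subtract 1h to convert from UTC+1).
Erik: not fully free for 10:00-10:30. Ben: not fully free for 10:00-10:30. Callum: free for 10:00-10:30. Quinn: not fully free for 10:00-10:30.

Ben, Erik, Quinn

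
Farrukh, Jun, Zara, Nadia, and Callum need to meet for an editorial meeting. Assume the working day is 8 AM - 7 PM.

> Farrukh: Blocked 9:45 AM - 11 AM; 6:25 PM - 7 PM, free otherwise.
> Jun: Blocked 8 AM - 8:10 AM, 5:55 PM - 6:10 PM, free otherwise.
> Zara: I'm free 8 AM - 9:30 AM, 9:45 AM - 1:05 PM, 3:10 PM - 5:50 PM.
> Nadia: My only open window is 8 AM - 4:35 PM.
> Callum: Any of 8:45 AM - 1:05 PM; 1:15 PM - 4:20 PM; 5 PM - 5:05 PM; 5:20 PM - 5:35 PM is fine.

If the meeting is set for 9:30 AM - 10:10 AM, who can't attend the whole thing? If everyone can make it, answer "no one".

Farrukh, Zara

Farrukh free: 08:00-09:45, 11:00-18:25 (invert busy blocks within the working day).
Jun free: 08:10-17:55, 18:10-19:00 (invert busy blocks within the working day).
Zara free: 08:00-09:30, 09:45-13:05, 15:10-17:50.
Nadia free: 08:00-16:35.
Callum free: 08:45-13:05, 13:15-16:20, 17:00-17:05, 17:20-17:35.
Farrukh: not fully free for 09:30-10:10. Jun: free for 09:30-10:10. Zara: not fully free for 09:30-10:10. Nadia: free for 09:30-10:10. Callum: free for 09:30-10:10.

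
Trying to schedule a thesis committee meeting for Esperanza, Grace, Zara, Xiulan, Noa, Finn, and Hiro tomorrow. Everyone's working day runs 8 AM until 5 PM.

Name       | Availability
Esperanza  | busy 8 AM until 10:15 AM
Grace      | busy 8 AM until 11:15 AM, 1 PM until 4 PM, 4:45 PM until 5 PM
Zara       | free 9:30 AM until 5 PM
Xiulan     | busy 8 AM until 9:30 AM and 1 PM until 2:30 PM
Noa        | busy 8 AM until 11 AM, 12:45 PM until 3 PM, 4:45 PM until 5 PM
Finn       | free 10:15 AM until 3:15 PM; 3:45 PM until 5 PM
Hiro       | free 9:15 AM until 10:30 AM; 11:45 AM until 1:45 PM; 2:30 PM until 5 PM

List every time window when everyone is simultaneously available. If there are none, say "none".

11:45-12:45, 16:00-16:45

Esperanza free: 10:15-17:00 (invert busy blocks within the working day).
Grace free: 11:15-13:00, 16:00-16:45 (invert busy blocks within the working day).
Zara free: 09:30-17:00.
Xiulan free: 09:30-13:00, 14:30-17:00 (invert busy blocks within the working day).
Noa free: 11:00-12:45, 15:00-16:45 (invert busy blocks within the working day).
Finn free: 10:15-15:15, 15:45-17:00.
Hiro free: 09:15-10:30, 11:45-13:45, 14:30-17:00.
Esperanza ∩ Grace: 11:15-13:00, 16:00-16:45.
Esperanza ∩ Grace ∩ Zara: 11:15-13:00, 16:00-16:45.
Esperanza ∩ Grace ∩ Zara ∩ Xiulan: 11:15-13:00, 16:00-16:45.
Esperanza ∩ Grace ∩ Zara ∩ Xiulan ∩ Noa: 11:15-12:45, 16:00-16:45.
Esperanza ∩ Grace ∩ Zara ∩ Xiulan ∩ Noa ∩ Finn: 11:15-12:45, 16:00-16:45.
Esperanza ∩ Grace ∩ Zara ∩ Xiulan ∩ Noa ∩ Finn ∩ Hiro: 11:45-12:45, 16:00-16:45.
So the common availability across everyone is 11:45-12:45, 16:00-16:45.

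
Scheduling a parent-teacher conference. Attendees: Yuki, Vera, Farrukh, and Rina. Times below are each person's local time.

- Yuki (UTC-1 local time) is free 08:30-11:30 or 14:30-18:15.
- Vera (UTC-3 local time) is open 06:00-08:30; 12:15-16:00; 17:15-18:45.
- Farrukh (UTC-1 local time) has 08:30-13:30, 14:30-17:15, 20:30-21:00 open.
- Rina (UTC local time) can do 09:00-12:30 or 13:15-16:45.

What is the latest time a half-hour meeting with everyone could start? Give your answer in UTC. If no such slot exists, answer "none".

Yuki in UTC: 09:30-12:30, 15:30-19:15 (add 1h to convert from UTC-1).
Vera in UTC: 09:00-11:30, 15:15-19:00, 20:15-21:45 (add 3h to convert from UTC-3).
Farrukh in UTC: 09:30-14:30, 15:30-18:15, 21:30-22:00 (add 1h to convert from UTC-1).
Rina in UTC: 09:00-12:30, 13:15-16:45.
Yuki ∩ Vera: 09:30-11:30, 15:30-19:00.
Yuki ∩ Vera ∩ Farrukh: 09:30-11:30, 15:30-18:15.
Yuki ∩ Vera ∩ Farrukh ∩ Rina: 09:30-11:30, 15:30-16:45.
The last common window of at least 30 minutes is 15:30-16:45; a 30-minute meeting can start as late as 16:15 and still end by 16:45.

16:15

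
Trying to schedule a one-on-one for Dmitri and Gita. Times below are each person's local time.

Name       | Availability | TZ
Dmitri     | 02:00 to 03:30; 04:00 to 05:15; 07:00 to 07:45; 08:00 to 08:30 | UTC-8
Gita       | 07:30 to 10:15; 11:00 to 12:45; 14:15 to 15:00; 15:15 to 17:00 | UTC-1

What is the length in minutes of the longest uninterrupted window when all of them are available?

Dmitri in UTC: 10:00-11:30, 12:00-13:15, 15:00-15:45, 16:00-16:30 (add 8h to convert from UTC-8).
Gita in UTC: 08:30-11:15, 12:00-13:45, 15:15-16:00, 16:15-18:00 (add 1h to convert from UTC-1).
Dmitri ∩ Gita: 10:00-11:15, 12:00-13:15, 15:15-15:45, 16:15-16:30.
The longest is 10:00-11:15 at 75 minutes.

75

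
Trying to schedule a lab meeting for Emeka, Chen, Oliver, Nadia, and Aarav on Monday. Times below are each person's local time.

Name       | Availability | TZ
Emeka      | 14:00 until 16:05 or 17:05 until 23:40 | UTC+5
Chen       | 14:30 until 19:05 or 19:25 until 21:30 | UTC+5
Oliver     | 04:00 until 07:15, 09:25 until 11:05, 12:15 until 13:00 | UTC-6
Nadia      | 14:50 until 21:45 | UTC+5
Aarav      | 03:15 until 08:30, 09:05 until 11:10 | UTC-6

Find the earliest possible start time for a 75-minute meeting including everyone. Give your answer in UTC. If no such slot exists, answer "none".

none

Emeka in UTC: 09:00-11:05, 12:05-18:40 (subtract 5h to convert from UTC+5).
Chen in UTC: 09:30-14:05, 14:25-16:30 (subtract 5h to convert from UTC+5).
Oliver in UTC: 10:00-13:15, 15:25-17:05, 18:15-19:00 (add 6h to convert from UTC-6).
Nadia in UTC: 09:50-16:45 (subtract 5h to convert from UTC+5).
Aarav in UTC: 09:15-14:30, 15:05-17:10 (add 6h to convert from UTC-6).
Emeka ∩ Chen: 09:30-11:05, 12:05-14:05, 14:25-16:30.
Emeka ∩ Chen ∩ Oliver: 10:00-11:05, 12:05-13:15, 15:25-16:30.
Emeka ∩ Chen ∩ Oliver ∩ Nadia: 10:00-11:05, 12:05-13:15, 15:25-16:30.
Emeka ∩ Chen ∩ Oliver ∩ Nadia ∩ Aarav: 10:00-11:05, 12:05-13:15, 15:25-16:30.
Those are the intersection windows.
No common window is at least 75 minutes long.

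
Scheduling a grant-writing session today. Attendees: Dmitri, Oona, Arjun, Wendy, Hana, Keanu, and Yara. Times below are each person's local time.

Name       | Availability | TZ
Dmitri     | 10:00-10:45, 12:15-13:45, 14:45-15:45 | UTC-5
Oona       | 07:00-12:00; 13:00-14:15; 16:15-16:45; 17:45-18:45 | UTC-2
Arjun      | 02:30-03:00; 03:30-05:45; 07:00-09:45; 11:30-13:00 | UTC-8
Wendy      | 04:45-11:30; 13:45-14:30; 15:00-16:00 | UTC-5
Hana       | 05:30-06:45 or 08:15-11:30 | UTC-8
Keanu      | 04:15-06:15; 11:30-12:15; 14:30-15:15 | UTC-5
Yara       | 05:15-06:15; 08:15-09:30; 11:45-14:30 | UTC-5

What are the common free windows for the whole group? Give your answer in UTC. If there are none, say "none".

Dmitri in UTC: 15:00-15:45, 17:15-18:45, 19:45-20:45 (add 5h to convert from UTC-5).
Oona in UTC: 09:00-14:00, 15:00-16:15, 18:15-18:45, 19:45-20:45 (add 2h to convert from UTC-2).
Arjun in UTC: 10:30-11:00, 11:30-13:45, 15:00-17:45, 19:30-21:00 (add 8h to convert from UTC-8).
Wendy in UTC: 09:45-16:30, 18:45-19:30, 20:00-21:00 (add 5h to convert from UTC-5).
Hana in UTC: 13:30-14:45, 16:15-19:30 (add 8h to convert from UTC-8).
Keanu in UTC: 09:15-11:15, 16:30-17:15, 19:30-20:15 (add 5h to convert from UTC-5).
Yara in UTC: 10:15-11:15, 13:15-14:30, 16:45-19:30 (add 5h to convert from UTC-5).
Dmitri ∩ Oona: 15:00-15:45, 18:15-18:45, 19:45-20:45.
Dmitri ∩ Oona ∩ Arjun: 15:00-15:45, 19:45-20:45.
Dmitri ∩ Oona ∩ Arjun ∩ Wendy: 15:00-15:45, 20:00-20:45.
Dmitri ∩ Oona ∩ Arjun ∩ Wendy ∩ Hana: ∅.
Dmitri ∩ Oona ∩ Arjun ∩ Wendy ∩ Hana ∩ Keanu: ∅.
Dmitri ∩ Oona ∩ Arjun ∩ Wendy ∩ Hana ∩ Keanu ∩ Yara: ∅.
There is no time when everyone is free.

none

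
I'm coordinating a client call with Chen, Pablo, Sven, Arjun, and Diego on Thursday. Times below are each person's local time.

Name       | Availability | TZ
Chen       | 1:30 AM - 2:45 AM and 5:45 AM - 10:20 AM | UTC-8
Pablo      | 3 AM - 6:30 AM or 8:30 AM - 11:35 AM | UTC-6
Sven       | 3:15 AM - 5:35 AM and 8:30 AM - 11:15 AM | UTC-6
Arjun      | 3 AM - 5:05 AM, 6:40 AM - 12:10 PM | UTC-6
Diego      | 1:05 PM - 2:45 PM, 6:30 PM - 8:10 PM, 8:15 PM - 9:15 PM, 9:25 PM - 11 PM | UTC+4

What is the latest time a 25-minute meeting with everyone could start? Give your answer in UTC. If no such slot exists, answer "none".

Chen in UTC: 09:30-10:45, 13:45-18:20 (add 8h to convert from UTC-8).
Pablo in UTC: 09:00-12:30, 14:30-17:35 (add 6h to convert from UTC-6).
Sven in UTC: 09:15-11:35, 14:30-17:15 (add 6h to convert from UTC-6).
Arjun in UTC: 09:00-11:05, 12:40-18:10 (add 6h to convert from UTC-6).
Diego in UTC: 09:05-10:45, 14:30-16:10, 16:15-17:15, 17:25-19:00 (subtract 4h to convert from UTC+4).
Chen ∩ Pablo: 09:30-10:45, 14:30-17:35.
Chen ∩ Pablo ∩ Sven: 09:30-10:45, 14:30-17:15.
Chen ∩ Pablo ∩ Sven ∩ Arjun: 09:30-10:45, 14:30-17:15.
Chen ∩ Pablo ∩ Sven ∩ Arjun ∩ Diego: 09:30-10:45, 14:30-16:10, 16:15-17:15.
Those are the intersection windows.
The last common window of at least 25 minutes is 16:15-17:15; a 25-minute meeting can start as late as 16:50 and still end by 17:15.

16:50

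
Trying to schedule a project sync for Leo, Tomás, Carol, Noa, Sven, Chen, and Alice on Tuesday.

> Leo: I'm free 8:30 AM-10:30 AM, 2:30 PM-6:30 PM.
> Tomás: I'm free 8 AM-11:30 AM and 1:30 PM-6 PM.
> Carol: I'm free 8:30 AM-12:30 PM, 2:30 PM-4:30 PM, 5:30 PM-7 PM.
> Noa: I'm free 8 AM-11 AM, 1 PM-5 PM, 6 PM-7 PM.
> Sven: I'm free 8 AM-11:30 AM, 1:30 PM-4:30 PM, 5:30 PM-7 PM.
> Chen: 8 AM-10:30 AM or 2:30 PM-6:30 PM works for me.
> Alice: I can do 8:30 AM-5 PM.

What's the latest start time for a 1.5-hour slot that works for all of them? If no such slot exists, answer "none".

Leo ∩ Tomás: 08:30-10:30, 14:30-18:00.
Leo ∩ Tomás ∩ Carol: 08:30-10:30, 14:30-16:30, 17:30-18:00.
Leo ∩ Tomás ∩ Carol ∩ Noa: 08:30-10:30, 14:30-16:30.
Leo ∩ Tomás ∩ Carol ∩ Noa ∩ Sven: 08:30-10:30, 14:30-16:30.
Leo ∩ Tomás ∩ Carol ∩ Noa ∩ Sven ∩ Chen: 08:30-10:30, 14:30-16:30.
Leo ∩ Tomás ∩ Carol ∩ Noa ∩ Sven ∩ Chen ∩ Alice: 08:30-10:30, 14:30-16:30.
The last common window of at least 90 minutes is 14:30-16:30; a 90-minute meeting can start as late as 15:00 and still end by 16:30.

15:00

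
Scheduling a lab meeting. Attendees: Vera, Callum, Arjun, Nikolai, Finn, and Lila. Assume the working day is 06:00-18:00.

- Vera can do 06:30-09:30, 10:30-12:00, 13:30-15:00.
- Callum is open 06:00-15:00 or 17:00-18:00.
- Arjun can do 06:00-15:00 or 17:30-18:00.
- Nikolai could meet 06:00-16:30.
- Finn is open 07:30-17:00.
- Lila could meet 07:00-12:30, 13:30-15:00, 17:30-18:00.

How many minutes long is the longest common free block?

120

Vera ∩ Callum: 06:30-09:30, 10:30-12:00, 13:30-15:00.
Vera ∩ Callum ∩ Arjun: 06:30-09:30, 10:30-12:00, 13:30-15:00.
Vera ∩ Callum ∩ Arjun ∩ Nikolai: 06:30-09:30, 10:30-12:00, 13:30-15:00.
Vera ∩ Callum ∩ Arjun ∩ Nikolai ∩ Finn: 07:30-09:30, 10:30-12:00, 13:30-15:00.
Vera ∩ Callum ∩ Arjun ∩ Nikolai ∩ Finn ∩ Lila: 07:30-09:30, 10:30-12:00, 13:30-15:00.
The longest is 07:30-09:30 at 120 minutes.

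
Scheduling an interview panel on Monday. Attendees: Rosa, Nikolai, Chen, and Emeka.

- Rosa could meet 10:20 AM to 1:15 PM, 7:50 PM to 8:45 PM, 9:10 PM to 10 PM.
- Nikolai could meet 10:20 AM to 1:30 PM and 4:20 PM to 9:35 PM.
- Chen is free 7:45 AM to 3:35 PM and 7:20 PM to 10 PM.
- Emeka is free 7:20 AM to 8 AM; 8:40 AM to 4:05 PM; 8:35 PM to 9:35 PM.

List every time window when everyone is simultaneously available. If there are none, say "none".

10:20-13:15, 20:35-20:45, 21:10-21:35

Rosa ∩ Nikolai: 10:20-13:15, 19:50-20:45, 21:10-21:35.
Rosa ∩ Nikolai ∩ Chen: 10:20-13:15, 19:50-20:45, 21:10-21:35.
Rosa ∩ Nikolai ∩ Chen ∩ Emeka: 10:20-13:15, 20:35-20:45, 21:10-21:35.
So the common availability across everyone is 10:20-13:15, 20:35-20:45, 21:10-21:35.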